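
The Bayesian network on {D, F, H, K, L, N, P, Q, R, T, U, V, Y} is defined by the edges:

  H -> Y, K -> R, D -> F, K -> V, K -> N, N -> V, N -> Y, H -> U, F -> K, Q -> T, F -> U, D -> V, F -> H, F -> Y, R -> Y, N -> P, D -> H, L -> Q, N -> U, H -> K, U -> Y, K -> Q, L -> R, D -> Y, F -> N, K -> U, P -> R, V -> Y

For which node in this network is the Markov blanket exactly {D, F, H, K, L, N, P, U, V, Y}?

R

The target node must have every member of {D, F, H, K, L, N, P, U, V, Y} as a parent, child, or co-parent, and no others.
Parents of R: K, L, P; children: Y; co-parents: D, F, H, N, U, V.
These exactly cover the given set, so the node is R.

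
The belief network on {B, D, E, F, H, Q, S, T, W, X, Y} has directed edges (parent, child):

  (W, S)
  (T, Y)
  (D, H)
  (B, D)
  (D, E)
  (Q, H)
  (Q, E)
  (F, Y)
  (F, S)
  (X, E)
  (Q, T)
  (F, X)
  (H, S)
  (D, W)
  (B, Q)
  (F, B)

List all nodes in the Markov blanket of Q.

A node's Markov blanket = Pa ∪ Ch ∪ (parents of Ch other than the node itself).
Children of Q: E, H, T.
Parents of Q: B.
Co-parents of Q (other parents of its children):
  H also has parent D.
  T: no additional parents.
  E's other parents are D, X.
MB(Q) = {B, D, E, H, T, X}.

{B, D, E, H, T, X}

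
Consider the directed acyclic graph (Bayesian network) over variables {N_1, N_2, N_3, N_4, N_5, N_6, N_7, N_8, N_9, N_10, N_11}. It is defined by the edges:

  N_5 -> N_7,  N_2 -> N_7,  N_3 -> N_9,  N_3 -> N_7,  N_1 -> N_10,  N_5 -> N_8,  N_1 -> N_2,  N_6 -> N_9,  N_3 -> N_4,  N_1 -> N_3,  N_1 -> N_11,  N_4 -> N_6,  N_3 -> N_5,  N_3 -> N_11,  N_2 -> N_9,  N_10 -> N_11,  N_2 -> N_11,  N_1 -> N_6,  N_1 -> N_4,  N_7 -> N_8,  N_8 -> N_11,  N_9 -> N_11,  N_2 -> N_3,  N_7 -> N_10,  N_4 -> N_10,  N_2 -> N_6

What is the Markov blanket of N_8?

By definition, MB(N_8) is built from N_8's parents, N_8's children, and the co-parents of N_8.
Pa(N_8) = {N_5, N_7}.
Children of N_8: N_11.
For each child, the remaining parents (spouses of N_8):
  N_11's other parents are N_1, N_2, N_3, N_9, N_10.
Union: {N_5, N_7} ∪ {N_11} ∪ {N_1, N_2, N_3, N_9, N_10} = {N_1, N_2, N_3, N_5, N_7, N_9, N_10, N_11}.

{N_1, N_2, N_3, N_5, N_7, N_9, N_10, N_11}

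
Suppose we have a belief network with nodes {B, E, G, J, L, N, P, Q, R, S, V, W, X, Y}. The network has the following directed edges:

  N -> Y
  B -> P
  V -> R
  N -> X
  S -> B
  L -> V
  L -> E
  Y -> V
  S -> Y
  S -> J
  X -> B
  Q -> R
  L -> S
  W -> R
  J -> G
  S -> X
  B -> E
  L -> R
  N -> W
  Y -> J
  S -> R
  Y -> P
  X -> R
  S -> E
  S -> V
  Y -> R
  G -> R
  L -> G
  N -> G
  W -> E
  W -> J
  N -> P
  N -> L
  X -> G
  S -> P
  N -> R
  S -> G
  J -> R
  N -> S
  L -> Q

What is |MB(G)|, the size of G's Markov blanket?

10

By definition, MB(G) is built from G's parents, G's children, and the co-parents of G.
Pa(G) = {J, L, N, S, X}.
Children of G: R.
Parents of each child, excluding G:
  R: J, L, N, Q, S, V, W, X, Y
MB(G) = {J, L, N, Q, R, S, V, W, X, Y}, which has 10 nodes.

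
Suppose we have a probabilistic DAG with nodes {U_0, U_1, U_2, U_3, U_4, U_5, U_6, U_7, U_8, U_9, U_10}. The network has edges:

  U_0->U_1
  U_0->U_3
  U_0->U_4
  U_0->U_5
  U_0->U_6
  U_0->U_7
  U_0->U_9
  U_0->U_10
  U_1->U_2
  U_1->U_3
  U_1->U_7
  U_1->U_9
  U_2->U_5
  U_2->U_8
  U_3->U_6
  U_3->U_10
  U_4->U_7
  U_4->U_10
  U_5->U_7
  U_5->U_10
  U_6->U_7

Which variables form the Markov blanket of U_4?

By definition, MB(U_4) is built from U_4's parents, U_4's children, and the co-parents of U_4.
Ch(U_4) = {U_7, U_10}.
Parents of U_4: U_0.
Co-parents of U_4 (other parents of its children):
  U_7: U_0, U_1, U_5, U_6
  U_10: U_0, U_3, U_5
MB(U_4) = {U_0, U_1, U_3, U_5, U_6, U_7, U_10}.

{U_0, U_1, U_3, U_5, U_6, U_7, U_10}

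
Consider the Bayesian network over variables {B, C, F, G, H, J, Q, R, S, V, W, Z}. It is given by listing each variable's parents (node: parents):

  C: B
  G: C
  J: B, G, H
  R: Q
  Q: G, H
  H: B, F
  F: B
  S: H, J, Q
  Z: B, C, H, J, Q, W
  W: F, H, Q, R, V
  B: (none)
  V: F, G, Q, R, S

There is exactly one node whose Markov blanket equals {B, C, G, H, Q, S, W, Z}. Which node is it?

The target node must have every member of {B, C, G, H, Q, S, W, Z} as a parent, child, or co-parent, and no others.
Parents of J: B, G, H; children: S, Z; co-parents: B, C, H, Q, W.
These exactly cover the given set, so the node is J.

J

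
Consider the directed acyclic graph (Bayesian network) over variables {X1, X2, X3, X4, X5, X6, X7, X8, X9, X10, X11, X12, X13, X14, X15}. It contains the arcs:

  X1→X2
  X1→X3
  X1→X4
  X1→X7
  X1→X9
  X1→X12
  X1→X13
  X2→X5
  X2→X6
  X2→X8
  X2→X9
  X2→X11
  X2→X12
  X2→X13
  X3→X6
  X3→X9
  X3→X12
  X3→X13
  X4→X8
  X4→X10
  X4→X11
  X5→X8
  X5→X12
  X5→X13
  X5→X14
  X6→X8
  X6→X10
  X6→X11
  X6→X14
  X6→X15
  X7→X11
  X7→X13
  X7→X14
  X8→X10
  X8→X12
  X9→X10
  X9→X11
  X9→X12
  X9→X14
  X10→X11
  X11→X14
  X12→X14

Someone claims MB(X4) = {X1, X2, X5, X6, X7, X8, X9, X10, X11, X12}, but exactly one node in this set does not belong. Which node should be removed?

X12

A node's Markov blanket = Pa ∪ Ch ∪ (parents of Ch other than the node itself).
X4's parents: X1.
X4's children: X8, X10, X11.
Parents of each child, excluding X4:
  X8: X2, X5, X6
  X10: X6, X8, X9
  X11: X2, X6, X7, X9, X10
MB(X4) = {X1, X2, X5, X6, X7, X8, X9, X10, X11}.
X12 is neither a parent, child, nor co-parent of X4, so it does not belong.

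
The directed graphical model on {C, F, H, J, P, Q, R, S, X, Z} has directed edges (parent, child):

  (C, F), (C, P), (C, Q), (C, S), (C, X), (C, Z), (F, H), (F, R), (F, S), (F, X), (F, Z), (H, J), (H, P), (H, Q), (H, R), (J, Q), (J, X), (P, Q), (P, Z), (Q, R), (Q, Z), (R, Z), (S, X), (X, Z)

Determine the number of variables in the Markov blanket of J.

Children of J: Q, X.
J has parent H.
Parents of each child, excluding J:
  Q also has parents C, H, P.
  X's other parents are C, F, S.
MB(J) = {C, F, H, P, Q, S, X}, which has 7 nodes.

7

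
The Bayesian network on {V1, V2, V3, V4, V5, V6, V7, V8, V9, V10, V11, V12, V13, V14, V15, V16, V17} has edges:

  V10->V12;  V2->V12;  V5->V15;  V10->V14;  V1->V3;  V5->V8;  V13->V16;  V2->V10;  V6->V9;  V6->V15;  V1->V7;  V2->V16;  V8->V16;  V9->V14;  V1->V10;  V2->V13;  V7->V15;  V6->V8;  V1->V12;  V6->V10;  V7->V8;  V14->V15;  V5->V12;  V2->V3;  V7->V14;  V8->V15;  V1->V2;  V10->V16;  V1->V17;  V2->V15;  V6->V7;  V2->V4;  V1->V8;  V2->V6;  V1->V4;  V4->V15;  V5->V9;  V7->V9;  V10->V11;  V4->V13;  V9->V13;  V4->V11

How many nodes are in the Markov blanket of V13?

A node's Markov blanket = Pa ∪ Ch ∪ (parents of Ch other than the node itself).
V13's children: V16.
Pa(V13) = {V2, V4, V9}.
Parents of each child, excluding V13:
  V16: V2, V8, V10
MB(V13) = {V2, V4, V8, V9, V10, V16}, which has 6 nodes.

6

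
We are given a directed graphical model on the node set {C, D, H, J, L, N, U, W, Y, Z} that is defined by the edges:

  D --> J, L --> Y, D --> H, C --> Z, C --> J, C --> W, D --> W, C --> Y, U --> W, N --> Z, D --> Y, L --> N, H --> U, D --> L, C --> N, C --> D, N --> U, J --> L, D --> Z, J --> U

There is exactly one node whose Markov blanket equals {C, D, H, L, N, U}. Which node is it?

J

The target node must have every member of {C, D, H, L, N, U} as a parent, child, or co-parent, and no others.
Parents of J: C, D; children: L, U; co-parents: D, H, N.
These exactly cover the given set, so the node is J.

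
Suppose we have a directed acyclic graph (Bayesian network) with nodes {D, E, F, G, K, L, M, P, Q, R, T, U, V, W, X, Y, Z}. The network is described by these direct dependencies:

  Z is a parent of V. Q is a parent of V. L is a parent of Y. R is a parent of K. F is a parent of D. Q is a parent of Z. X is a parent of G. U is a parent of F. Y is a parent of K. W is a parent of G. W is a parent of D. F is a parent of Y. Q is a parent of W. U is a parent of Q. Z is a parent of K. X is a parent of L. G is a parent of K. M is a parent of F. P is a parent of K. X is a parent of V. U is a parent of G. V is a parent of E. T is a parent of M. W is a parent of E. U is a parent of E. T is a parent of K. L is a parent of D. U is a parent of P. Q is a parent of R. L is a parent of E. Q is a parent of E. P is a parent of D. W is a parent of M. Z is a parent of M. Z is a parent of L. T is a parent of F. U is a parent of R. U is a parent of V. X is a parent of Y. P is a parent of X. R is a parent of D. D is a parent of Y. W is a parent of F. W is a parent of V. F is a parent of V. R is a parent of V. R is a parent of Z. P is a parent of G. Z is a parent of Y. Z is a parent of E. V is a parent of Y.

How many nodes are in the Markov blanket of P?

Parents of P: U.
Children of P: D, G, K, X.
Co-parents of P (other parents of its children):
  X has no other parent.
  parents(G) \ {P} = {U, W, X}.
  parents(D) \ {P} = {F, L, R, W}.
  K's other parents are G, R, T, Y, Z.
MB(P) = {D, F, G, K, L, R, T, U, W, X, Y, Z}, which has 12 nodes.

12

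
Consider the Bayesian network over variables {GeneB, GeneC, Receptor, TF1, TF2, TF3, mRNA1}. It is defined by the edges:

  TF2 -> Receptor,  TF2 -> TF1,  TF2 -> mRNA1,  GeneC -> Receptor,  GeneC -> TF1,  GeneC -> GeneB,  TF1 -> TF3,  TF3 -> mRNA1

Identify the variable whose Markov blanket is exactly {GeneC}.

GeneB

The target node must have every member of {GeneC} as a parent, child, or co-parent, and no others.
Parents of GeneB: GeneC; children: none; co-parents: none.
These exactly cover the given set, so the node is GeneB.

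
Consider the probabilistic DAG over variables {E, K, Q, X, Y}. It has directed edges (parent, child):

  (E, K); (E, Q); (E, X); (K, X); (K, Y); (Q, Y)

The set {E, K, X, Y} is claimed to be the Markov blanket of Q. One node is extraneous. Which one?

Q has parent E.
Q's children: Y.
Parents of each child, excluding Q:
  parents(Y) \ {Q} = {K}.
MB(Q) = {E, K, Y}.
X is neither a parent, child, nor co-parent of Q, so it does not belong.

X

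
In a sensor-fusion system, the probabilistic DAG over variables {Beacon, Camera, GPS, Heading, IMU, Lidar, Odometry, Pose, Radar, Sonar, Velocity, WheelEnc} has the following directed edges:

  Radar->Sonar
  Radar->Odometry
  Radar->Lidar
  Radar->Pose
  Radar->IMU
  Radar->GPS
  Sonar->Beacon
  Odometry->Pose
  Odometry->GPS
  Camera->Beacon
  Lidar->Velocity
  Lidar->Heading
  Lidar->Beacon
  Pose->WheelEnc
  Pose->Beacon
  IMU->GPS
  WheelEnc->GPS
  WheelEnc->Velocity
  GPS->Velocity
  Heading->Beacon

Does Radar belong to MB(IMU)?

Radar is a parent of IMU.
So Radar ∈ MB(IMU).

Yes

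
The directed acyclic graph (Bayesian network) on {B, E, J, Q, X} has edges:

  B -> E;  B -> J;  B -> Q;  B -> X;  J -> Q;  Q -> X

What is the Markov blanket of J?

The Markov blanket of a node is its parents, its children, and the other parents of its children.
J has child Q.
Parents of J: B.
Co-parents of J (other parents of its children):
  parents(Q) \ {J} = {B}.
Taking the union gives {B, Q}.

{B, Q}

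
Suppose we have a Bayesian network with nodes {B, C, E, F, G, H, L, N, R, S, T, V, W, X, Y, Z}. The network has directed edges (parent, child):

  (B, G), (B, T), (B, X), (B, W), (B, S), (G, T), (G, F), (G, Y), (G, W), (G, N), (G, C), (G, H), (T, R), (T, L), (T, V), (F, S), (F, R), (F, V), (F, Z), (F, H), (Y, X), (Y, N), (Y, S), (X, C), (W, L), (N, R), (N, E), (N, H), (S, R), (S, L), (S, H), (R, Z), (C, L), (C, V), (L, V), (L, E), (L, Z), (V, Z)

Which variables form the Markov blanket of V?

V has parents C, F, L, T.
V's children: Z.
Parents of each child, excluding V:
  parents(Z) \ {V} = {F, L, R}.
Union: {C, F, L, T} ∪ {Z} ∪ {F, L, R} = {C, F, L, R, T, Z}.

{C, F, L, R, T, Z}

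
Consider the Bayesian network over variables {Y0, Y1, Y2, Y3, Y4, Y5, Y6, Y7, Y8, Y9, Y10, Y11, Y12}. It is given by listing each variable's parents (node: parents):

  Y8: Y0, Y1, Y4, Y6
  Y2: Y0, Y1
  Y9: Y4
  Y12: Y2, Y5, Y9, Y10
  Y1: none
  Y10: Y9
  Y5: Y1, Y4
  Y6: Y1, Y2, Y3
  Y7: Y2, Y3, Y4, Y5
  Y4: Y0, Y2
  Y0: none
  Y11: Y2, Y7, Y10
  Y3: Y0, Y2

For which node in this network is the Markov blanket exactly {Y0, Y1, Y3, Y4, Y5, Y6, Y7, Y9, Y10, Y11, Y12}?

The target node must have every member of {Y0, Y1, Y3, Y4, Y5, Y6, Y7, Y9, Y10, Y11, Y12} as a parent, child, or co-parent, and no others.
Parents of Y2: Y0, Y1; children: Y3, Y4, Y6, Y7, Y11, Y12; co-parents: Y0, Y1, Y3, Y4, Y5, Y7, Y9, Y10.
These exactly cover the given set, so the node is Y2.

Y2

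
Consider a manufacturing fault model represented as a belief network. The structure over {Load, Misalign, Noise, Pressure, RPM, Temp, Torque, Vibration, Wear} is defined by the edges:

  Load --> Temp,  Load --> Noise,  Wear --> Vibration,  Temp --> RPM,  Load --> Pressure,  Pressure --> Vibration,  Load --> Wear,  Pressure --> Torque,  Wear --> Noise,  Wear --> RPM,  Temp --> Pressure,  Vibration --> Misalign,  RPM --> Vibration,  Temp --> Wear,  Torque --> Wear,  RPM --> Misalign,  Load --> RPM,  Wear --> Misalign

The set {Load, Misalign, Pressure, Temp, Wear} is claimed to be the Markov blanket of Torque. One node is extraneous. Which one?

Misalign

Torque has child Wear.
Pa(Torque) = {Pressure}.
For each child, the remaining parents (spouses of Torque):
  Wear also has parents Load, Temp.
MB(Torque) = {Load, Pressure, Temp, Wear}.
Misalign is neither a parent, child, nor co-parent of Torque, so it does not belong.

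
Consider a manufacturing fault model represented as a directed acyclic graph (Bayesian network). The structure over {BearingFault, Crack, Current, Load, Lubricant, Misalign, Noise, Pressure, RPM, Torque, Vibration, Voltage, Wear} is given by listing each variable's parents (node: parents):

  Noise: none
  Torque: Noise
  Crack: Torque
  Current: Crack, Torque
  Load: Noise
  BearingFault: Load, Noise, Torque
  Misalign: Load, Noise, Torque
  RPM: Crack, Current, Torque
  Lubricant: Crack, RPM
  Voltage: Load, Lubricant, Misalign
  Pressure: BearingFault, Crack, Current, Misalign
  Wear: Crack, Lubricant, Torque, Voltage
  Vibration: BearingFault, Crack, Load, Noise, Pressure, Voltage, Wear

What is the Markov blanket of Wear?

{BearingFault, Crack, Load, Lubricant, Noise, Pressure, Torque, Vibration, Voltage}

Wear's children: Vibration.
Wear has parents Crack, Lubricant, Torque, Voltage.
Co-parents of Wear (other parents of its children):
  Vibration: BearingFault, Crack, Load, Noise, Pressure, Voltage
Union: {Crack, Lubricant, Torque, Voltage} ∪ {Vibration} ∪ {BearingFault, Crack, Load, Noise, Pressure, Voltage} = {BearingFault, Crack, Load, Lubricant, Noise, Pressure, Torque, Vibration, Voltage}.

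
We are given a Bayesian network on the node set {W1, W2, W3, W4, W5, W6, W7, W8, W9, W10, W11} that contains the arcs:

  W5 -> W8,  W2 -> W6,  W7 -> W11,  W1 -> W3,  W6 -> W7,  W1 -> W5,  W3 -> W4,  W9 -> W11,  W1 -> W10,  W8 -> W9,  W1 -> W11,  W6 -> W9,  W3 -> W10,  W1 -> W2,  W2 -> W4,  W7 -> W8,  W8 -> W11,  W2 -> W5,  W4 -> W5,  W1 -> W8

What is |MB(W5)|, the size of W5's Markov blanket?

5

The Markov blanket of a node is its parents, its children, and the other parents of its children.
Ch(W5) = {W8}.
Parents of W5: W1, W2, W4.
Co-parents of W5 (other parents of its children):
  W8: W1, W7
MB(W5) = {W1, W2, W4, W7, W8}, which has 5 nodes.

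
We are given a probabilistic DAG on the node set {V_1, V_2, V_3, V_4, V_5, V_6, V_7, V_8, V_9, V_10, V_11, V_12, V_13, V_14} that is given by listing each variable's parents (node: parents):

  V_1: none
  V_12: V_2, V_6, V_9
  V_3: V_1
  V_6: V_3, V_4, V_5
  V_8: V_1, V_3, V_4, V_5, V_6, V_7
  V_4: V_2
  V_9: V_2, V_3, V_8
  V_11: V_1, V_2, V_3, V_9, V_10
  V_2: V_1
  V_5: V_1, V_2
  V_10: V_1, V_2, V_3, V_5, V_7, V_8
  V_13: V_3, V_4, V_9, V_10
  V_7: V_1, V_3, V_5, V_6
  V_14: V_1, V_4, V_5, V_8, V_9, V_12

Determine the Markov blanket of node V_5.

{V_1, V_2, V_3, V_4, V_6, V_7, V_8, V_9, V_10, V_12, V_14}

By definition, MB(V_5) is built from V_5's parents, V_5's children, and the co-parents of V_5.
V_5 has parents V_1, V_2.
V_5's children: V_6, V_7, V_8, V_10, V_14.
Parents of each child, excluding V_5:
  V_6 also has parents V_3, V_4.
  parents(V_7) \ {V_5} = {V_1, V_3, V_6}.
  V_8's other parents are V_1, V_3, V_4, V_6, V_7.
  V_10 also has parents V_1, V_2, V_3, V_7, V_8.
  V_14's other parents are V_1, V_4, V_8, V_9, V_12.
Taking the union gives {V_1, V_2, V_3, V_4, V_6, V_7, V_8, V_9, V_10, V_12, V_14}.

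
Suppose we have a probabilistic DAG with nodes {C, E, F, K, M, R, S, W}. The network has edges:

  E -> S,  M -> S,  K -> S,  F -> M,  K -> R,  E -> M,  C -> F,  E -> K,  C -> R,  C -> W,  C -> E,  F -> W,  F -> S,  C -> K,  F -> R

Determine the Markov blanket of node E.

{C, F, K, M, S}

The Markov blanket of a node is its parents, its children, and the other parents of its children.
E's parents: C.
E's children: K, M, S.
For each child, the remaining parents (spouses of E):
  K: C
  M: F
  S: F, K, M
Taking the union gives {C, F, K, M, S}.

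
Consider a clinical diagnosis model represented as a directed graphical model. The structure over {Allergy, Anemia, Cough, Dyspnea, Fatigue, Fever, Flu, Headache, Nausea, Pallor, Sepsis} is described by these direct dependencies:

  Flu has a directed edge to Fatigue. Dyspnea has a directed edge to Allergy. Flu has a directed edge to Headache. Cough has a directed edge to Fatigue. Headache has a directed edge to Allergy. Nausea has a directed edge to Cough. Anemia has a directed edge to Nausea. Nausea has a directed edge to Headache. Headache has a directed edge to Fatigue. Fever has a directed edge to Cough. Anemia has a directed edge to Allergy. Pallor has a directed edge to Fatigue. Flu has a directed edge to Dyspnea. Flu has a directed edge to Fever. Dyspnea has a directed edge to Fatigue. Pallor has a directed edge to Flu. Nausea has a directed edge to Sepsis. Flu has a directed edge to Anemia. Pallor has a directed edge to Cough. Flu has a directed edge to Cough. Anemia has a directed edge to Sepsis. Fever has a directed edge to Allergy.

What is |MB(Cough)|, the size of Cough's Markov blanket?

7

Cough has parents Fever, Flu, Nausea, Pallor.
Cough has child Fatigue.
Other parents of Cough's children:
  parents(Fatigue) \ {Cough} = {Dyspnea, Flu, Headache, Pallor}.
MB(Cough) = {Dyspnea, Fatigue, Fever, Flu, Headache, Nausea, Pallor}, which has 7 nodes.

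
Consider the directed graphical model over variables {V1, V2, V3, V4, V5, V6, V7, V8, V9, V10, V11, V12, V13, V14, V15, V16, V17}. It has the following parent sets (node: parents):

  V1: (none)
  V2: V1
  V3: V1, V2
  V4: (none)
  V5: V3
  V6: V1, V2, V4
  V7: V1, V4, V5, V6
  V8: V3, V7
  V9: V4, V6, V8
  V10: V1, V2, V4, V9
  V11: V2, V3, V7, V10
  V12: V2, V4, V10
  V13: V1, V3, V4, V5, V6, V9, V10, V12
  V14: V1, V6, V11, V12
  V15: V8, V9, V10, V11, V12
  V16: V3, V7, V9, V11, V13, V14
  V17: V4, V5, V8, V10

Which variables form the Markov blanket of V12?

By definition, MB(V12) is built from V12's parents, V12's children, and the co-parents of V12.
V12's parents: V2, V4, V10.
Children of V12: V13, V14, V15.
Co-parents of V12 (other parents of its children):
  V13's other parents are V1, V3, V4, V5, V6, V9, V10.
  V14's other parents are V1, V6, V11.
  parents(V15) \ {V12} = {V8, V9, V10, V11}.
MB(V12) = {V1, V2, V3, V4, V5, V6, V8, V9, V10, V11, V13, V14, V15}.

{V1, V2, V3, V4, V5, V6, V8, V9, V10, V11, V13, V14, V15}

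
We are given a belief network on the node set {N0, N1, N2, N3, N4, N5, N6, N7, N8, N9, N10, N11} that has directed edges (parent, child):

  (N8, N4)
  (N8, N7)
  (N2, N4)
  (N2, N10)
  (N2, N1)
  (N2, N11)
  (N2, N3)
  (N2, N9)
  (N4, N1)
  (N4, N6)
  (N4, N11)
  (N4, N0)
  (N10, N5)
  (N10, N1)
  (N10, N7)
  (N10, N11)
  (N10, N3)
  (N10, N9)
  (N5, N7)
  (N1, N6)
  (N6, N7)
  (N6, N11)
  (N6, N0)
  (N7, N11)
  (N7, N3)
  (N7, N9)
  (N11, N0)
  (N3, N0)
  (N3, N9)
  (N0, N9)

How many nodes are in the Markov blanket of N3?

8

A node's Markov blanket = Pa ∪ Ch ∪ (parents of Ch other than the node itself).
N3's children: N0, N9.
Pa(N3) = {N2, N7, N10}.
Parents of each child, excluding N3:
  N0: N4, N6, N11
  N9: N0, N2, N7, N10
MB(N3) = {N0, N2, N4, N6, N7, N9, N10, N11}, which has 8 nodes.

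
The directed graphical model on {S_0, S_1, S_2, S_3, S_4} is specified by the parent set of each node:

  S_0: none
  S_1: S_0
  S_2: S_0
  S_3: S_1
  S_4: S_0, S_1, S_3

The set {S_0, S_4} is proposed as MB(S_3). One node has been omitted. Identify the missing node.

By definition, MB(S_3) is built from S_3's parents, S_3's children, and the co-parents of S_3.
S_3's parents: S_1.
S_3's children: S_4.
Other parents of S_3's children:
  S_4: S_0, S_1
MB(S_3) = {S_0, S_1, S_4}.
Comparing with the claimed set, S_1 is missing.

S_1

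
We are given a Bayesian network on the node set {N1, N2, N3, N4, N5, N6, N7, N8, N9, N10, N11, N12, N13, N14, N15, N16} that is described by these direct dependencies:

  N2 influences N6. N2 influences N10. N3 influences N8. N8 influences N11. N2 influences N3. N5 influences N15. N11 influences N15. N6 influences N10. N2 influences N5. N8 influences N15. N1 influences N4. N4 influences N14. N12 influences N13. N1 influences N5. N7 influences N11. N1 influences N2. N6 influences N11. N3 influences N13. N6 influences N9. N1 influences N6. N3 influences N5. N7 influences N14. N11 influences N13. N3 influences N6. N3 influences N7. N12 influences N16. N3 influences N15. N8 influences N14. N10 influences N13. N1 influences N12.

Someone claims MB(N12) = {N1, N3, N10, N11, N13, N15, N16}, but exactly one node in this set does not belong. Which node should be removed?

N15

By definition, MB(N12) is built from N12's parents, N12's children, and the co-parents of N12.
Ch(N12) = {N13, N16}.
Pa(N12) = {N1}.
Parents of each child, excluding N12:
  N13 also has parents N3, N10, N11.
  N16: no additional parents.
MB(N12) = {N1, N3, N10, N11, N13, N16}.
N15 is neither a parent, child, nor co-parent of N12, so it does not belong.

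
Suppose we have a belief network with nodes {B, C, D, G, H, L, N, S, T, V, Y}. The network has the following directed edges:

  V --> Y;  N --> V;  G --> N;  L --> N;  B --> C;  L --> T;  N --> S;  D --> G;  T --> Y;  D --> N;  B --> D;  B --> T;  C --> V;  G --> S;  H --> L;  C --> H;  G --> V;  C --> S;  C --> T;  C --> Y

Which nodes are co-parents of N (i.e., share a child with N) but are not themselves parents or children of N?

{C}

Children of N: S, V.
  parents(S) \ {N} = {C, G}.
  V's other parents are C, G.
Excluding nodes already adjacent to N (D, G, L, S, V), the co-parent-only contribution is {C}.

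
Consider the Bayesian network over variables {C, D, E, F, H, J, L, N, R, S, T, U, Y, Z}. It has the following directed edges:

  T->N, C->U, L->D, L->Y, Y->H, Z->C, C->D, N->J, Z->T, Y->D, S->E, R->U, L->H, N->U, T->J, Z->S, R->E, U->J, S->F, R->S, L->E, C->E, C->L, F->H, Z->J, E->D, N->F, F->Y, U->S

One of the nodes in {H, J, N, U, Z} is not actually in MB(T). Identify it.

H

A node's Markov blanket = Pa ∪ Ch ∪ (parents of Ch other than the node itself).
T has parent Z.
T has children J, N.
Co-parents of T (other parents of its children):
  N: no additional parents.
  parents(J) \ {T} = {N, U, Z}.
MB(T) = {J, N, U, Z}.
H is neither a parent, child, nor co-parent of T, so it does not belong.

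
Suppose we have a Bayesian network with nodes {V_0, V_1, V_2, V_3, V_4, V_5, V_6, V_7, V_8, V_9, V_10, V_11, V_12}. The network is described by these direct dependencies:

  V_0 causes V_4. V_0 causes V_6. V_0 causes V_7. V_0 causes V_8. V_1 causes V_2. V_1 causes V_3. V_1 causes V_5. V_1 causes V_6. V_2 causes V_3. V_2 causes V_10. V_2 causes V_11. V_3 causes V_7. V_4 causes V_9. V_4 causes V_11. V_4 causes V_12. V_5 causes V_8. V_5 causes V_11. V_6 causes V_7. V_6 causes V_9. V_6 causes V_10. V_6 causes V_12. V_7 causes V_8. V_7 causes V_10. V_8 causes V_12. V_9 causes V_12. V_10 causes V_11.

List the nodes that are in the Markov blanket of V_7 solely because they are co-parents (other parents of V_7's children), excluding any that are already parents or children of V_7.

{V_2, V_5}

Children of V_7: V_8, V_10.
  V_8: V_0, V_5
  V_10: V_2, V_6
Excluding nodes already adjacent to V_7 (V_0, V_3, V_6, V_8, V_10), the co-parent-only contribution is {V_2, V_5}.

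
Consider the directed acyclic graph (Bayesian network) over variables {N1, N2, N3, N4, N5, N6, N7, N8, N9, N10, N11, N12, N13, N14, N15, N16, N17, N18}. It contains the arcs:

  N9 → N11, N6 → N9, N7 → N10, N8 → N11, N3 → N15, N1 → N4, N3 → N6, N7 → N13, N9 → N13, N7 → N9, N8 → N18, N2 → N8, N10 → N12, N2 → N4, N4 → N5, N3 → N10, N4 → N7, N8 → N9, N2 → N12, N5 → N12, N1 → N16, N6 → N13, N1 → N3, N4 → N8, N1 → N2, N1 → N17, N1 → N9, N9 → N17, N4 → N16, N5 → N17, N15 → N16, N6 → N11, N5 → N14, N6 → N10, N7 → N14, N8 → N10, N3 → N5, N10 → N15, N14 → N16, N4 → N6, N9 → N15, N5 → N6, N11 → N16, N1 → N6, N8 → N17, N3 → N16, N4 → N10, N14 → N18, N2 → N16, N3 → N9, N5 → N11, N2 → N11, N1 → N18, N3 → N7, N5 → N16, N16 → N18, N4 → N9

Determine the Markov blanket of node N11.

N11 has child N16.
Parents of N11: N2, N5, N6, N8, N9.
Co-parents of N11 (other parents of its children):
  N16: N1, N2, N3, N4, N5, N14, N15
So the Markov blanket of N11 is {N1, N2, N3, N4, N5, N6, N8, N9, N14, N15, N16}.

{N1, N2, N3, N4, N5, N6, N8, N9, N14, N15, N16}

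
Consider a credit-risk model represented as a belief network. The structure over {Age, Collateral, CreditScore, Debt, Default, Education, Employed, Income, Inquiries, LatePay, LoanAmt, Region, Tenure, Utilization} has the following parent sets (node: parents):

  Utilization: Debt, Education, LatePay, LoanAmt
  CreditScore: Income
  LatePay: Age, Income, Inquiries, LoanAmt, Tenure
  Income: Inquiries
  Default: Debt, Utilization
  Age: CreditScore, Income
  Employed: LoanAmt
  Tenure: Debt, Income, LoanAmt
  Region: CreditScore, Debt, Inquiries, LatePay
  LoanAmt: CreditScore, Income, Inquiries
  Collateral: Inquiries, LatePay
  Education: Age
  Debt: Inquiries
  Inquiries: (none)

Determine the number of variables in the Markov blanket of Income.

Recall MB(v) = parents ∪ children ∪ spouses, where spouses are the other parents of v's children.
Income has parent Inquiries.
Income has children Age, CreditScore, LatePay, LoanAmt, Tenure.
Parents of each child, excluding Income:
  CreditScore has no other parent.
  Age's other parent is CreditScore.
  LoanAmt's other parents are CreditScore, Inquiries.
  Tenure's other parents are Debt, LoanAmt.
  LatePay's other parents are Age, Inquiries, LoanAmt, Tenure.
MB(Income) = {Age, CreditScore, Debt, Inquiries, LatePay, LoanAmt, Tenure}, which has 7 nodes.

7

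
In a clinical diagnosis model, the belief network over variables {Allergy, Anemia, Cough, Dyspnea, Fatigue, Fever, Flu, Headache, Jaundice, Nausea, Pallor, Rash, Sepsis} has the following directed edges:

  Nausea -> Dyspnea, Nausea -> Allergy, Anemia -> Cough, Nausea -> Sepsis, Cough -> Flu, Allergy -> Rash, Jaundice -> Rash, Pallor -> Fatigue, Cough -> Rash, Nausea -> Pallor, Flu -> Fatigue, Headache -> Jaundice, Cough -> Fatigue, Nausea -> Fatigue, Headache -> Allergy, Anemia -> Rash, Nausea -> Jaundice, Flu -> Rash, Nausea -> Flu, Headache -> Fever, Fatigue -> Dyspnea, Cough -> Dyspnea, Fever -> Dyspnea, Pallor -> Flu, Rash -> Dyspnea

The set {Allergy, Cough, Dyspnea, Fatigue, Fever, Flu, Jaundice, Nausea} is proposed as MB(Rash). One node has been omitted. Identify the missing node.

Anemia

Rash's children: Dyspnea.
Rash's parents: Allergy, Anemia, Cough, Flu, Jaundice.
Co-parents of Rash (other parents of its children):
  Dyspnea: Cough, Fatigue, Fever, Nausea
MB(Rash) = {Allergy, Anemia, Cough, Dyspnea, Fatigue, Fever, Flu, Jaundice, Nausea}.
Comparing with the claimed set, Anemia is missing.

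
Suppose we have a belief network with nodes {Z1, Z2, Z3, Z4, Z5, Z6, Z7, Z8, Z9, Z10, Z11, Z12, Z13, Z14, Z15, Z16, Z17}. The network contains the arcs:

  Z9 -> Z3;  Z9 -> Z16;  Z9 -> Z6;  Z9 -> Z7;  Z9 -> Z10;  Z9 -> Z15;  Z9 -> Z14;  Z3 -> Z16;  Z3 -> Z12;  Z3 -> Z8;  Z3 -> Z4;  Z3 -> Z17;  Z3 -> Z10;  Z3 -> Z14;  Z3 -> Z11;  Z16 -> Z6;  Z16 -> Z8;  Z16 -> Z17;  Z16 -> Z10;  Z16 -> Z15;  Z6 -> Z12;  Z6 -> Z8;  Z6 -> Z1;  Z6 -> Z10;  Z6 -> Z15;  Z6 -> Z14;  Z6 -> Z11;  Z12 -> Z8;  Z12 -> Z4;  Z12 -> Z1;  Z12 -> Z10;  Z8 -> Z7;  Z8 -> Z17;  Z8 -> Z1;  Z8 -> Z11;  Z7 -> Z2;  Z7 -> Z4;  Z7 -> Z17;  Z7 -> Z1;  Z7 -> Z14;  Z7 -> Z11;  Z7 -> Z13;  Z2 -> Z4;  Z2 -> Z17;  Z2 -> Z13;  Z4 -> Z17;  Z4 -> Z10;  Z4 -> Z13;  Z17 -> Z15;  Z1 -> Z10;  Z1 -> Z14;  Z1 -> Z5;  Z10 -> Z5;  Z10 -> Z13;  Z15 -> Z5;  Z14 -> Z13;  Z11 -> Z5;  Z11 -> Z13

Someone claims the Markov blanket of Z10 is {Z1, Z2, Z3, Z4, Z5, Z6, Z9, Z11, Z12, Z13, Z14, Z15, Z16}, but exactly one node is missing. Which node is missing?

Parents of Z10: Z1, Z3, Z4, Z6, Z9, Z12, Z16.
Ch(Z10) = {Z5, Z13}.
Co-parents of Z10 (other parents of its children):
  Z5: Z1, Z11, Z15
  Z13: Z2, Z4, Z7, Z11, Z14
MB(Z10) = {Z1, Z2, Z3, Z4, Z5, Z6, Z7, Z9, Z11, Z12, Z13, Z14, Z15, Z16}.
Comparing with the claimed set, Z7 is missing.

Z7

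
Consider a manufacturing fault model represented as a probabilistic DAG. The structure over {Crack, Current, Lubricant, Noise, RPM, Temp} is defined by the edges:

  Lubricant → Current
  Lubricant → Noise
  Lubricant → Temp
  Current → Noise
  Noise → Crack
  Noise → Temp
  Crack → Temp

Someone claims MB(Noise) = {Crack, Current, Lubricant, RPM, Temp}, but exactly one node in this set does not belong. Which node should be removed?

Parents of Noise: Current, Lubricant.
Noise has children Crack, Temp.
Co-parents of Noise (other parents of its children):
  Crack: no additional parents.
  parents(Temp) \ {Noise} = {Crack, Lubricant}.
MB(Noise) = {Crack, Current, Lubricant, Temp}.
RPM is neither a parent, child, nor co-parent of Noise, so it does not belong.

RPM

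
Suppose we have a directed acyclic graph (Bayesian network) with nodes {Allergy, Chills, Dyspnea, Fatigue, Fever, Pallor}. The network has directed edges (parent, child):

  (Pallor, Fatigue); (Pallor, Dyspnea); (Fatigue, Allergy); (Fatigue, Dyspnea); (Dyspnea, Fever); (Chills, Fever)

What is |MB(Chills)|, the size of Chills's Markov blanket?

2

Ch(Chills) = {Fever}.
Chills has no parents.
For each child, the remaining parents (spouses of Chills):
  Fever also has parent Dyspnea.
MB(Chills) = {Dyspnea, Fever}, which has 2 nodes.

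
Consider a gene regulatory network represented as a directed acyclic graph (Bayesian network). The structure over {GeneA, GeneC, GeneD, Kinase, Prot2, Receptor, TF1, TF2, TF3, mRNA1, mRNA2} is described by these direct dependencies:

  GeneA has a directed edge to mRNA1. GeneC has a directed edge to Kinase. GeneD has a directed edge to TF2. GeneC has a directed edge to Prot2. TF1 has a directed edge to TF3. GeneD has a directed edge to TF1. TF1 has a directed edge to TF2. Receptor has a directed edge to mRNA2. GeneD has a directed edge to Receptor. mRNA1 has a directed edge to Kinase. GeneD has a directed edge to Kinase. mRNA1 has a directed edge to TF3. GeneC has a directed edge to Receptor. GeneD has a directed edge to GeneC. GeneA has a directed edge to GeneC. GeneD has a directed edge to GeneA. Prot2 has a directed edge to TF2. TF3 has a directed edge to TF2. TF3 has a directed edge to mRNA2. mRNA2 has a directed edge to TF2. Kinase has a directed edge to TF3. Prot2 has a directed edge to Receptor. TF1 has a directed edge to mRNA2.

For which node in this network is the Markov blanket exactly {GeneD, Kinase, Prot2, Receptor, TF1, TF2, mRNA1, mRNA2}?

TF3

The target node must have every member of {GeneD, Kinase, Prot2, Receptor, TF1, TF2, mRNA1, mRNA2} as a parent, child, or co-parent, and no others.
Parents of TF3: Kinase, TF1, mRNA1; children: TF2, mRNA2; co-parents: GeneD, Prot2, Receptor, TF1, mRNA2.
These exactly cover the given set, so the node is TF3.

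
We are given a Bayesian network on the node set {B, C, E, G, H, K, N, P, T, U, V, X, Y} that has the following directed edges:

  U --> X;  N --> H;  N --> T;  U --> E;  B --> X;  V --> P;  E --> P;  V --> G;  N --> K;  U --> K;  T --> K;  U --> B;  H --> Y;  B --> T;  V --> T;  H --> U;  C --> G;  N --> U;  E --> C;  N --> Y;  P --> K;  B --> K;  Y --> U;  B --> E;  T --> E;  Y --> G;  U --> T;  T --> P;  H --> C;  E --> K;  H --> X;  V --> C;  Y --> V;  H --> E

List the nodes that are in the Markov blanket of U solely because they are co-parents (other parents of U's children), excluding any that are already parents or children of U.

{P, V}

Children of U: B, E, K, T, X.
  B has no other parent.
  T also has parents B, N, V.
  E's other parents are B, H, T.
  parents(K) \ {U} = {B, E, N, P, T}.
  parents(X) \ {U} = {B, H}.
Excluding nodes already adjacent to U (B, E, H, K, N, T, X, Y), the co-parent-only contribution is {P, V}.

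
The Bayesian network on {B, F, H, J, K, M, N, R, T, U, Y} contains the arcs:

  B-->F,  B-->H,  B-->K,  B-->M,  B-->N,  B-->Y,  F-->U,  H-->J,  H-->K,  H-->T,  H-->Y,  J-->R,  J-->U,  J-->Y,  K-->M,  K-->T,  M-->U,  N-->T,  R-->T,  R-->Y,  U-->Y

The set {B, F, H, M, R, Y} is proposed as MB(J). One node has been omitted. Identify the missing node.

U

Parents of J: H.
Children of J: R, U, Y.
Parents of each child, excluding J:
  R: no additional parents.
  U's other parents are F, M.
  Y also has parents B, H, R, U.
MB(J) = {B, F, H, M, R, U, Y}.
Comparing with the claimed set, U is missing.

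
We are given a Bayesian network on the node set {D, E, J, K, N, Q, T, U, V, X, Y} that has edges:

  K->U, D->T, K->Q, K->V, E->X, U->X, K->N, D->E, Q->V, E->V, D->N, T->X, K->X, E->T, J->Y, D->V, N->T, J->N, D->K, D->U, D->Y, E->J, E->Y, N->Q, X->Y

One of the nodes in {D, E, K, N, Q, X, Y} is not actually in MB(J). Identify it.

A node's Markov blanket = Pa ∪ Ch ∪ (parents of Ch other than the node itself).
Ch(J) = {N, Y}.
Pa(J) = {E}.
For each child, the remaining parents (spouses of J):
  N also has parents D, K.
  Y's other parents are D, E, X.
MB(J) = {D, E, K, N, X, Y}.
Q is neither a parent, child, nor co-parent of J, so it does not belong.

Q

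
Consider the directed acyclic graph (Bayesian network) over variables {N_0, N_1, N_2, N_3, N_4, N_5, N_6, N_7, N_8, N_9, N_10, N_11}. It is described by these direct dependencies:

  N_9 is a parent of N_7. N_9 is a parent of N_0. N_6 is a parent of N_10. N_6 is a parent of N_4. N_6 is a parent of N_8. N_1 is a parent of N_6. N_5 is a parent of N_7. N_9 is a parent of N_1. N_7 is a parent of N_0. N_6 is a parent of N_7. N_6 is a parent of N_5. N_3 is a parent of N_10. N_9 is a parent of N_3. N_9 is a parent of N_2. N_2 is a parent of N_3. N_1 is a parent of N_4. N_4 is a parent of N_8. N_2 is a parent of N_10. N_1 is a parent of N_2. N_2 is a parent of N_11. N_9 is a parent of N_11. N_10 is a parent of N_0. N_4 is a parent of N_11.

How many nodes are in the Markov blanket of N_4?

The Markov blanket of a node is its parents, its children, and the other parents of its children.
Pa(N_4) = {N_1, N_6}.
Children of N_4: N_8, N_11.
Parents of each child, excluding N_4:
  N_8's other parent is N_6.
  N_11's other parents are N_2, N_9.
MB(N_4) = {N_1, N_2, N_6, N_8, N_9, N_11}, which has 6 nodes.

6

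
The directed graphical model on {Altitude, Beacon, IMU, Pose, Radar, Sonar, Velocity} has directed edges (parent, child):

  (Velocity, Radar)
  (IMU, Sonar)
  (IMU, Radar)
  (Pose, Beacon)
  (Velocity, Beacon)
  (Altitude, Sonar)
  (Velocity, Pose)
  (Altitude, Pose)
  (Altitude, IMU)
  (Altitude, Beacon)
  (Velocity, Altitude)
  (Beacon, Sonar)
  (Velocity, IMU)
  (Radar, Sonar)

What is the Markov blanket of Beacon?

{Altitude, IMU, Pose, Radar, Sonar, Velocity}

Pa(Beacon) = {Altitude, Pose, Velocity}.
Beacon has child Sonar.
Other parents of Beacon's children:
  Sonar: Altitude, IMU, Radar
Union: {Altitude, Pose, Velocity} ∪ {Sonar} ∪ {Altitude, IMU, Radar} = {Altitude, IMU, Pose, Radar, Sonar, Velocity}.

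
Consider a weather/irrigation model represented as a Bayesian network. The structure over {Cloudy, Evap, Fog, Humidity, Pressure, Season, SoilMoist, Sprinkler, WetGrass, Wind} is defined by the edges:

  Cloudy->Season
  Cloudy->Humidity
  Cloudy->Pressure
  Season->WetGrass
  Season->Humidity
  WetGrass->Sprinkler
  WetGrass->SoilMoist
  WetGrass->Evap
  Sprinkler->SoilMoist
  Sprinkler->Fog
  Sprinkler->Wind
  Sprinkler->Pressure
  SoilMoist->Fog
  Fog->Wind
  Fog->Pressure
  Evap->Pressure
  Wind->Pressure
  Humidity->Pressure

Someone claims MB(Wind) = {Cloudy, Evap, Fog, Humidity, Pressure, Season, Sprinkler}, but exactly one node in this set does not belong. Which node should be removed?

Wind's parents: Fog, Sprinkler.
Children of Wind: Pressure.
Parents of each child, excluding Wind:
  parents(Pressure) \ {Wind} = {Cloudy, Evap, Fog, Humidity, Sprinkler}.
MB(Wind) = {Cloudy, Evap, Fog, Humidity, Pressure, Sprinkler}.
Season is neither a parent, child, nor co-parent of Wind, so it does not belong.

Season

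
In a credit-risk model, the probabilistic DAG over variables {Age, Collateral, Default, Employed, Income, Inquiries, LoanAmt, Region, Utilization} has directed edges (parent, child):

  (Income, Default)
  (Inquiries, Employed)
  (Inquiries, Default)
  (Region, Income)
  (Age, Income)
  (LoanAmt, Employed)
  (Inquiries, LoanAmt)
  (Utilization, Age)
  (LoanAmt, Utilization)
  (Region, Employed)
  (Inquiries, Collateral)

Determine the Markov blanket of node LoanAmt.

{Employed, Inquiries, Region, Utilization}

The Markov blanket of a node is its parents, its children, and the other parents of its children.
Parents of LoanAmt: Inquiries.
LoanAmt has children Employed, Utilization.
Co-parents of LoanAmt (other parents of its children):
  Utilization has no other parent.
  Employed's other parents are Inquiries, Region.
So the Markov blanket of LoanAmt is {Employed, Inquiries, Region, Utilization}.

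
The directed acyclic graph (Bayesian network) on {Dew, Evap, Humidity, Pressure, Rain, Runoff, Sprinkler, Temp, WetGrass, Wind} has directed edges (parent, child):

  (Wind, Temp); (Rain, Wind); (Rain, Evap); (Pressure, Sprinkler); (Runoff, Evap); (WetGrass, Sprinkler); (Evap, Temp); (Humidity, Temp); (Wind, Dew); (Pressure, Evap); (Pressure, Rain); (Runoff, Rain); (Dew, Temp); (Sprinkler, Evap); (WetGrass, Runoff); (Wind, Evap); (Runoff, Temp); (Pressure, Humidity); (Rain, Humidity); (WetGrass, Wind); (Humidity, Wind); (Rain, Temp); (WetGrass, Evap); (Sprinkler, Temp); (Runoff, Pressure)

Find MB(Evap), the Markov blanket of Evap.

Recall MB(v) = parents ∪ children ∪ spouses, where spouses are the other parents of v's children.
Parents of Evap: Pressure, Rain, Runoff, Sprinkler, WetGrass, Wind.
Ch(Evap) = {Temp}.
Parents of each child, excluding Evap:
  Temp's other parents are Dew, Humidity, Rain, Runoff, Sprinkler, Wind.
Taking the union gives {Dew, Humidity, Pressure, Rain, Runoff, Sprinkler, Temp, WetGrass, Wind}.

{Dew, Humidity, Pressure, Rain, Runoff, Sprinkler, Temp, WetGrass, Wind}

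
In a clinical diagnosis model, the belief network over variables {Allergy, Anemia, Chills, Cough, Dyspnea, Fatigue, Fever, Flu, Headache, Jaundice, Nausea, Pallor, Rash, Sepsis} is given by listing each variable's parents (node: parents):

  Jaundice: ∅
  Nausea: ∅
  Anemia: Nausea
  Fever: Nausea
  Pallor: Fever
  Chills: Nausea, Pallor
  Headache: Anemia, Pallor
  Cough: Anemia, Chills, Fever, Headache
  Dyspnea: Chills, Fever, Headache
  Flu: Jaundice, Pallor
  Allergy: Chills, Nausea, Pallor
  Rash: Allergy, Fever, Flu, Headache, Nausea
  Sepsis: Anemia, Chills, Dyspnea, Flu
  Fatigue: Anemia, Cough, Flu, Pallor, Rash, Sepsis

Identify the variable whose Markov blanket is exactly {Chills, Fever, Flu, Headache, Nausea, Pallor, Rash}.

Allergy

The target node must have every member of {Chills, Fever, Flu, Headache, Nausea, Pallor, Rash} as a parent, child, or co-parent, and no others.
Parents of Allergy: Chills, Nausea, Pallor; children: Rash; co-parents: Fever, Flu, Headache, Nausea.
These exactly cover the given set, so the node is Allergy.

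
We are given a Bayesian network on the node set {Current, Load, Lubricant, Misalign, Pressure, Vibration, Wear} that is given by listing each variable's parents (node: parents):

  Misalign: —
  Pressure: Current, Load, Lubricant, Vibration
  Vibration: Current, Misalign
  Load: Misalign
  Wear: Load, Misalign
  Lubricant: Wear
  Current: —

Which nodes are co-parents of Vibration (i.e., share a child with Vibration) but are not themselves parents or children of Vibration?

Children of Vibration: Pressure.
  Pressure: Current, Load, Lubricant
Excluding nodes already adjacent to Vibration (Current, Misalign, Pressure), the co-parent-only contribution is {Load, Lubricant}.

{Load, Lubricant}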